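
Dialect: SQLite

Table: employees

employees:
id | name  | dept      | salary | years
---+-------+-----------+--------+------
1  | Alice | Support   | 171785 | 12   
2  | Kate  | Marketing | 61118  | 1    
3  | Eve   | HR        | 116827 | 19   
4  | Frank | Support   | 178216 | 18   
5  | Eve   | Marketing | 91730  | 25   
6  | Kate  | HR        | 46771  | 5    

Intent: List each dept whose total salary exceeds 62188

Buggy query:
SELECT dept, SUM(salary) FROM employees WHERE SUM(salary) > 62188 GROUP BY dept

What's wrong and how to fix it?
Bug: WHERE runs before GROUP BY, so aggregates aren't available there

Fix: Move the aggregate condition to a HAVING clause

Corrected query:
SELECT dept, SUM(salary) FROM employees GROUP BY dept HAVING SUM(salary) > 62188

Result:
dept      | SUM(salary)
----------+------------
HR        | 163598     
Marketing | 152848     
Support   | 350001     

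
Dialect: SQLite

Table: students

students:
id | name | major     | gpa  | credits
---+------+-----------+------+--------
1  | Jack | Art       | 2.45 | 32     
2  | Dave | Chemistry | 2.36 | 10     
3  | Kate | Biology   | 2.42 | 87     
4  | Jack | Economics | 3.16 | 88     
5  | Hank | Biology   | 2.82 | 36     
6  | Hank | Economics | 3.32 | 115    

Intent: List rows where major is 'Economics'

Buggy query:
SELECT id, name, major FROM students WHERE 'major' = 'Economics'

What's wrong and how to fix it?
Bug: Single quotes denote string literals in SQL; the column name is being compared as a constant string

Fix: Reference the column as major without single quotes

Corrected query:
SELECT id, name, major FROM students WHERE major = 'Economics'

Result:
id | name | major    
---+------+----------
4  | Jack | Economics
6  | Hank | Economics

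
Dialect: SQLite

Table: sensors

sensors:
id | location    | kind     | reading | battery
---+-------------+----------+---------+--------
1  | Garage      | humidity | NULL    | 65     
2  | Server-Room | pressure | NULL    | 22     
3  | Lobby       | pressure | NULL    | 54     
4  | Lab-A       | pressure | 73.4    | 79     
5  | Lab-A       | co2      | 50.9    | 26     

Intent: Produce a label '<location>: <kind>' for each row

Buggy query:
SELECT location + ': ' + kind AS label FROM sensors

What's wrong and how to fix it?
Bug: '+' is numeric addition; on text columns SQLite converts them to 0 instead of concatenating

Fix: Replace + with || to concatenate text

Corrected query:
SELECT location || ': ' || kind AS label FROM sensors

Result:
label                
---------------------
Garage: humidity     
Server-Room: pressure
Lobby: pressure      
Lab-A: pressure      
Lab-A: co2           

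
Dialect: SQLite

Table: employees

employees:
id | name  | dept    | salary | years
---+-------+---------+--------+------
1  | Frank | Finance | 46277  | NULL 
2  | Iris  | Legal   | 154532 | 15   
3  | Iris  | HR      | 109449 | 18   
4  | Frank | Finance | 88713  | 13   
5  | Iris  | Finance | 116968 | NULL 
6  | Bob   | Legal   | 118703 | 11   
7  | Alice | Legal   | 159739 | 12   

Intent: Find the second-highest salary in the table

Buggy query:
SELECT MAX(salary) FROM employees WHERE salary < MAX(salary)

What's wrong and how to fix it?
Bug: The inner MAX is an aggregate inside WHERE, which is not allowed

Fix: Compute the overall MAX in a subquery, then take MAX of rows below it

Corrected query:
SELECT MAX(salary) FROM employees WHERE salary < (SELECT MAX(salary) FROM employees)

Result:
MAX(salary)
-----------
154532     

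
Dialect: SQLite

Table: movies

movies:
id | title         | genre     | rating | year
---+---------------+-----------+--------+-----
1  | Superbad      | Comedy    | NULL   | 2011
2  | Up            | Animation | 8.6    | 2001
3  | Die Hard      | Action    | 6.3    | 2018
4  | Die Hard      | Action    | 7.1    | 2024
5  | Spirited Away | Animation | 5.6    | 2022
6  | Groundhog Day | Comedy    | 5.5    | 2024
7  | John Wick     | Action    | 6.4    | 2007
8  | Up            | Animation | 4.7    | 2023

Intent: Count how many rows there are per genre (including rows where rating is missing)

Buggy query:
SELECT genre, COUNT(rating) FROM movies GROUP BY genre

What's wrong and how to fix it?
Bug: COUNT(rating) skips NULLs, so groups with missing rating are undercounted

Fix: Replace COUNT(rating) with COUNT(*)

Corrected query:
SELECT genre, COUNT(*) FROM movies GROUP BY genre

Result:
genre     | COUNT(*)
----------+---------
Action    | 3       
Animation | 3       
Comedy    | 2       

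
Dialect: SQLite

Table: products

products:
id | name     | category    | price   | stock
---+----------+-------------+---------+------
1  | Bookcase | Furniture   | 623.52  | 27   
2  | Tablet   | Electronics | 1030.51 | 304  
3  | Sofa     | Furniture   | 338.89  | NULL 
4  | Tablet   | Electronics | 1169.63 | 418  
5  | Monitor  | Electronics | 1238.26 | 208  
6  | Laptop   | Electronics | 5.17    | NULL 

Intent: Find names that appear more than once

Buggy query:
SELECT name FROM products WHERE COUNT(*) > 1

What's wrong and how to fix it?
Bug: WHERE can't reference COUNT(*); aggregates are computed after WHERE

Fix: Group first, then use HAVING for the count condition

Corrected query:
SELECT name FROM products GROUP BY name HAVING COUNT(*) > 1

Result:
name  
------
Tablet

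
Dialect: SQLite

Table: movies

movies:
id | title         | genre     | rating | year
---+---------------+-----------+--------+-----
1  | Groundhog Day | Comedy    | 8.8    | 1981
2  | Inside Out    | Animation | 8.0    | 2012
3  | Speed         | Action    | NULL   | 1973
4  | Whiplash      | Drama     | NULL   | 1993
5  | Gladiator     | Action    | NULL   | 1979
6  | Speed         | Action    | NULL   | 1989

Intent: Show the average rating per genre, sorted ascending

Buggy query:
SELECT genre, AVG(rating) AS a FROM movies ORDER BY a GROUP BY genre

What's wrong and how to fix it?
Bug: ORDER BY appears before GROUP BY; SQL clause order requires GROUP BY first

Fix: Move ORDER BY to the end, after GROUP BY

Corrected query:
SELECT genre, AVG(rating) AS a FROM movies GROUP BY genre ORDER BY a

Result:
genre     | a   
----------+-----
Action    | NULL
Drama     | NULL
Animation | 8   
Comedy    | 8.8 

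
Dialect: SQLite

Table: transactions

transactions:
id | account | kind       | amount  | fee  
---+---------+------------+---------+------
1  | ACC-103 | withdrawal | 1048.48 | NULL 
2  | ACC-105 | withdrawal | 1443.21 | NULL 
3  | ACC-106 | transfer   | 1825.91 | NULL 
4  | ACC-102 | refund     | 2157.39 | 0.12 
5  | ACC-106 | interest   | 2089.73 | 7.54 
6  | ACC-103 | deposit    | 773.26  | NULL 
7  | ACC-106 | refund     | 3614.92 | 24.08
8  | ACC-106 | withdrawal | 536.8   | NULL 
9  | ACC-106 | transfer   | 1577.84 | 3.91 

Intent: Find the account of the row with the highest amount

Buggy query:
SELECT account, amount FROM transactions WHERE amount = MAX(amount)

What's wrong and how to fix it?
Bug: MAX(amount) is an aggregate and cannot be used directly in WHERE

Fix: Wrap MAX in a scalar subquery so WHERE compares against a single value

Corrected query:
SELECT account, amount FROM transactions WHERE amount = (SELECT MAX(amount) FROM transactions)

Result:
account | amount 
--------+--------
ACC-106 | 3614.92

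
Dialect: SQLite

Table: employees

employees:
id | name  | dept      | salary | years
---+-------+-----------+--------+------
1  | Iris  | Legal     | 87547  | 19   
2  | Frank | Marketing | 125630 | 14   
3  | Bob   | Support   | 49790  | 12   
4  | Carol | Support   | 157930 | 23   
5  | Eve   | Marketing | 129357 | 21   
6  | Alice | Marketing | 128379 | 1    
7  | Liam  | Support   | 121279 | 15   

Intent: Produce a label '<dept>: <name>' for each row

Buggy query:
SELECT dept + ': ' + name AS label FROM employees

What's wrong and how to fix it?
Bug: SQLite uses || for string concatenation; + coerces text to numbers (yielding 0)

Fix: Replace + with || to concatenate text

Corrected query:
SELECT dept || ': ' || name AS label FROM employees

Result:
label           
----------------
Legal: Iris     
Marketing: Frank
Support: Bob    
Support: Carol  
Marketing: Eve  
Marketing: Alice
Support: Liam   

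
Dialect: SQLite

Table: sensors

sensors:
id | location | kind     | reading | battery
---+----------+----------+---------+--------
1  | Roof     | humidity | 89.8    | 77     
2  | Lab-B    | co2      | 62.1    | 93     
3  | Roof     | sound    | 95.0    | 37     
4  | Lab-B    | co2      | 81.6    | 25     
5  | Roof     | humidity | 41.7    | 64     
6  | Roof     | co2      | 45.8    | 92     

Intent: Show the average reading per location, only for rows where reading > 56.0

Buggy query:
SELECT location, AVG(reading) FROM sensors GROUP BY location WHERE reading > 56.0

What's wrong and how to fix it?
Bug: Row-level WHERE must come before GROUP BY in the clause order

Fix: Move the WHERE clause before GROUP BY

Corrected query:
SELECT location, AVG(reading) FROM sensors WHERE reading > 56.0 GROUP BY location

Result:
location | AVG(reading)
---------+-------------
Lab-B    | 71.85       
Roof     | 92.4        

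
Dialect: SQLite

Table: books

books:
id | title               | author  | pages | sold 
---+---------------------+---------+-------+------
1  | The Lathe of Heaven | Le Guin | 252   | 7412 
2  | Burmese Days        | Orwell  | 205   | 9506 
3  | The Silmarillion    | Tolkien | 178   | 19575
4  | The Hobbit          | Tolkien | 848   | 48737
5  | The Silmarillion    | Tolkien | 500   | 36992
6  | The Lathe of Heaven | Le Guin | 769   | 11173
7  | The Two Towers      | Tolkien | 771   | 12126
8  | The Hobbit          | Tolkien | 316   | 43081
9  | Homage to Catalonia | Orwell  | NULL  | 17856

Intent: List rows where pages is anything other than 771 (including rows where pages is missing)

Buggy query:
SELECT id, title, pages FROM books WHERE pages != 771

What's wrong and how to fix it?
Bug: 'pages != 771' is unknown when pages is NULL, so NULL rows are silently excluded

Fix: Add an explicit OR pages IS NULL to include the missing-value rows

Corrected query:
SELECT id, title, pages FROM books WHERE pages != 771 OR pages IS NULL

Result:
id | title               | pages
---+---------------------+------
1  | The Lathe of Heaven | 252  
2  | Burmese Days        | 205  
3  | The Silmarillion    | 178  
4  | The Hobbit          | 848  
5  | The Silmarillion    | 500  
6  | The Lathe of Heaven | 769  
8  | The Hobbit          | 316  
9  | Homage to Catalonia | NULL 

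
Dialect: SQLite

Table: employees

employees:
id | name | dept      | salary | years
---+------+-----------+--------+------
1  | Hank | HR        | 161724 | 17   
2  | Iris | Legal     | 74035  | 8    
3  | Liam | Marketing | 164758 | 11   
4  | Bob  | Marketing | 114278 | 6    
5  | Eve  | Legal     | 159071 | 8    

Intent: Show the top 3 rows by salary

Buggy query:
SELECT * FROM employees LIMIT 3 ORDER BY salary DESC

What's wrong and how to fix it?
Bug: ORDER BY cannot follow LIMIT; LIMIT is the final clause

Fix: Sort with ORDER BY, then apply LIMIT

Corrected query:
SELECT * FROM employees ORDER BY salary DESC LIMIT 3

Result:
id | name | dept      | salary | years
---+------+-----------+--------+------
3  | Liam | Marketing | 164758 | 11   
1  | Hank | HR        | 161724 | 17   
5  | Eve  | Legal     | 159071 | 8    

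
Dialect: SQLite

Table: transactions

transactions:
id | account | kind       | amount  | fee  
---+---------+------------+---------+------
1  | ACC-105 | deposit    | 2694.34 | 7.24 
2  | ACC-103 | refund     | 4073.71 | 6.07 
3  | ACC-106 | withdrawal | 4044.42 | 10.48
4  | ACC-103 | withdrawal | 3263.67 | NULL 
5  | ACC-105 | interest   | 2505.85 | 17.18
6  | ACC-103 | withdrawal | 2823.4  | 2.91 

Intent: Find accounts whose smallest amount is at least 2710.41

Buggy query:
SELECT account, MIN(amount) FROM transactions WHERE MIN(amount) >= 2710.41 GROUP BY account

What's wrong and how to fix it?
Bug: Aggregates like MIN are computed per group after WHERE runs

Fix: Replace WHERE with HAVING after the GROUP BY

Corrected query:
SELECT account, MIN(amount) FROM transactions GROUP BY account HAVING MIN(amount) >= 2710.41

Result:
account | MIN(amount)
--------+------------
ACC-103 | 2823.4     
ACC-106 | 4044.42    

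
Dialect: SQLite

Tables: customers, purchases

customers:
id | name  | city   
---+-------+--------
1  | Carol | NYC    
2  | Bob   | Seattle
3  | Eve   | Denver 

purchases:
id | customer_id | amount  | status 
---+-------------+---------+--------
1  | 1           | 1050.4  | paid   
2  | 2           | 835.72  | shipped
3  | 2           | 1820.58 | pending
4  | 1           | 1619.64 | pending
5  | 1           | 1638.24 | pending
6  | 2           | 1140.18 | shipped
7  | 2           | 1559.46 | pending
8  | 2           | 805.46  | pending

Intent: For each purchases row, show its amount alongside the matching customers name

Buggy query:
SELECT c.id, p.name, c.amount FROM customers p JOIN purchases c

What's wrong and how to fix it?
Bug: Missing join condition: each purchases row is matched to all customers rows instead of just its own

Fix: Specify the join condition linking the foreign key to the parent id

Corrected query:
SELECT c.id, p.name, c.amount FROM customers p JOIN purchases c ON c.customer_id = p.id

Result:
id | name  | amount 
---+-------+--------
1  | Carol | 1050.4 
2  | Bob   | 835.72 
3  | Bob   | 1820.58
4  | Carol | 1619.64
5  | Carol | 1638.24
6  | Bob   | 1140.18
7  | Bob   | 1559.46
8  | Bob   | 805.46 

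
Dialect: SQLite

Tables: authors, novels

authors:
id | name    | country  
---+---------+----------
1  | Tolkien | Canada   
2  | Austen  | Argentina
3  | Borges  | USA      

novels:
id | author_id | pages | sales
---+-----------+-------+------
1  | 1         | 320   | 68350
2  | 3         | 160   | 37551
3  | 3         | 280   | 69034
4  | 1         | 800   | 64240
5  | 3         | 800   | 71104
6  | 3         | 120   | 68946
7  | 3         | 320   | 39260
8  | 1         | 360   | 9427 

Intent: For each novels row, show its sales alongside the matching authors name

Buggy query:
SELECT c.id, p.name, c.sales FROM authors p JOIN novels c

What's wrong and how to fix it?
Bug: Missing join condition: each novels row is matched to all authors rows instead of just its own

Fix: Add ON c.author_id = p.id to the JOIN

Corrected query:
SELECT c.id, p.name, c.sales FROM authors p JOIN novels c ON c.author_id = p.id

Result:
id | name    | sales
---+---------+------
1  | Tolkien | 68350
2  | Borges  | 37551
3  | Borges  | 69034
4  | Tolkien | 64240
5  | Borges  | 71104
6  | Borges  | 68946
7  | Borges  | 39260
8  | Tolkien | 9427 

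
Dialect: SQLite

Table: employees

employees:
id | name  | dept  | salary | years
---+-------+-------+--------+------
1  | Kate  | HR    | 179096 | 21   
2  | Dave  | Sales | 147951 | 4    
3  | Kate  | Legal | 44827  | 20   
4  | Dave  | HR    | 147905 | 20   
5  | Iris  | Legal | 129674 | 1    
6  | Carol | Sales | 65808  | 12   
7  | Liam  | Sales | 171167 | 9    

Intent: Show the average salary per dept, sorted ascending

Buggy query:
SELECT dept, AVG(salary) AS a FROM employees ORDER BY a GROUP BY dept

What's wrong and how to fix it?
Bug: GROUP BY must precede ORDER BY

Fix: Move ORDER BY to the end, after GROUP BY

Corrected query:
SELECT dept, AVG(salary) AS a FROM employees GROUP BY dept ORDER BY a

Result:
dept  | a            
------+--------------
Legal | 87250.5      
Sales | 128308.666667
HR    | 163500.5     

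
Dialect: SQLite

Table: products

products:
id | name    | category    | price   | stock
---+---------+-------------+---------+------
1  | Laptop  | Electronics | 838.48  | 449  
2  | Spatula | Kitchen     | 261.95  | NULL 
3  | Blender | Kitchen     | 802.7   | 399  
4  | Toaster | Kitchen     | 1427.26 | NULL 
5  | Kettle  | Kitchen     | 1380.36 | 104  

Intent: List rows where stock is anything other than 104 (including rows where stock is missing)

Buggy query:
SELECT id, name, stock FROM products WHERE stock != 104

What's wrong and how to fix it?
Bug: 'stock != 104' is unknown when stock is NULL, so NULL rows are silently excluded

Fix: Handle NULL separately with IS NULL alongside the inequality

Corrected query:
SELECT id, name, stock FROM products WHERE stock != 104 OR stock IS NULL

Result:
id | name    | stock
---+---------+------
1  | Laptop  | 449  
2  | Spatula | NULL 
3  | Blender | 399  
4  | Toaster | NULL 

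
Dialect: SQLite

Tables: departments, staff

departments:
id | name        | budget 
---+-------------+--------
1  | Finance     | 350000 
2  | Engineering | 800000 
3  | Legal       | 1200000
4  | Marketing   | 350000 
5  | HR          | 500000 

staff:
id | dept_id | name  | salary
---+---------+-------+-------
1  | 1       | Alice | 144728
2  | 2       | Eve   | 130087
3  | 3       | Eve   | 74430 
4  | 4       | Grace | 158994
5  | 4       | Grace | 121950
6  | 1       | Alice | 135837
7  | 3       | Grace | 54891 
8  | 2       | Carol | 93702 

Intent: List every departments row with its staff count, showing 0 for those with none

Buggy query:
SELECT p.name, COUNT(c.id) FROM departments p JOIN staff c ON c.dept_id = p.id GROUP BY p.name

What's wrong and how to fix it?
Bug: INNER JOIN drops departments rows that have no matching staff rows

Fix: Switch to LEFT JOIN to retain unmatched parent rows

Corrected query:
SELECT p.name, COUNT(c.id) FROM departments p LEFT JOIN staff c ON c.dept_id = p.id GROUP BY p.name

Result:
name        | COUNT(c.id)
------------+------------
Engineering | 2          
Finance     | 2          
HR          | 0          
Legal       | 2          
Marketing   | 2          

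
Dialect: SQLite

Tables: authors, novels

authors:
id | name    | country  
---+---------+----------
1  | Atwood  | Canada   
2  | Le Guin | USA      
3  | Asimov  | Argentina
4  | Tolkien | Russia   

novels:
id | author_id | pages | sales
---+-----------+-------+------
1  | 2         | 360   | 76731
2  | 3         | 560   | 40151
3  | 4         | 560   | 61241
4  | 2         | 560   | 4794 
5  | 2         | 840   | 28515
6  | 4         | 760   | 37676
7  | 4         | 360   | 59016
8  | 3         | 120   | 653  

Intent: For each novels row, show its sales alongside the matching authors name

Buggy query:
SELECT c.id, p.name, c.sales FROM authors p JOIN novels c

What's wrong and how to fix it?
Bug: Missing join condition: each novels row is matched to all authors rows instead of just its own

Fix: Add ON c.author_id = p.id to the JOIN

Corrected query:
SELECT c.id, p.name, c.sales FROM authors p JOIN novels c ON c.author_id = p.id

Result:
id | name    | sales
---+---------+------
1  | Le Guin | 76731
2  | Asimov  | 40151
3  | Tolkien | 61241
4  | Le Guin | 4794 
5  | Le Guin | 28515
6  | Tolkien | 37676
7  | Tolkien | 59016
8  | Asimov  | 653  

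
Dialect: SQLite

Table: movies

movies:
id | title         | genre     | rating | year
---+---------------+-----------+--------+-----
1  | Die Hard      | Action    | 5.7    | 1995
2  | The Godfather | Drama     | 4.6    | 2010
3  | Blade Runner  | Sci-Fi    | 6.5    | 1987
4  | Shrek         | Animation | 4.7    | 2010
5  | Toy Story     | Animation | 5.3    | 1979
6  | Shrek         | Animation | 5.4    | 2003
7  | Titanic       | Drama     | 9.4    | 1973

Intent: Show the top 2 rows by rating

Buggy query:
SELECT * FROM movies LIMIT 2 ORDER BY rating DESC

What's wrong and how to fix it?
Bug: LIMIT must come after ORDER BY

Fix: Swap the clauses: ORDER BY first, then LIMIT

Corrected query:
SELECT * FROM movies ORDER BY rating DESC LIMIT 2

Result:
id | title        | genre  | rating | year
---+--------------+--------+--------+-----
7  | Titanic      | Drama  | 9.4    | 1973
3  | Blade Runner | Sci-Fi | 6.5    | 1987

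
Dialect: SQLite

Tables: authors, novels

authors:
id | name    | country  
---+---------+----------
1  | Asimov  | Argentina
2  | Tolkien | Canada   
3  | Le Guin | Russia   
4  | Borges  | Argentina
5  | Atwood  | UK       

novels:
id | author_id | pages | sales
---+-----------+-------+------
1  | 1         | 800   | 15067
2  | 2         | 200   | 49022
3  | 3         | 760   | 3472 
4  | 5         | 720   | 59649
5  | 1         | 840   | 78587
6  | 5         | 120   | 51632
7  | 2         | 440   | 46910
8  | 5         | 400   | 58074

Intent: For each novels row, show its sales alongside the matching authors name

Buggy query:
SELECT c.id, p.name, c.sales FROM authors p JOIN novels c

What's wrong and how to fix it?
Bug: Missing join condition: each novels row is matched to all authors rows instead of just its own

Fix: Specify the join condition linking the foreign key to the parent id

Corrected query:
SELECT c.id, p.name, c.sales FROM authors p JOIN novels c ON c.author_id = p.id

Result:
id | name    | sales
---+---------+------
1  | Asimov  | 15067
2  | Tolkien | 49022
3  | Le Guin | 3472 
4  | Atwood  | 59649
5  | Asimov  | 78587
6  | Atwood  | 51632
7  | Tolkien | 46910
8  | Atwood  | 58074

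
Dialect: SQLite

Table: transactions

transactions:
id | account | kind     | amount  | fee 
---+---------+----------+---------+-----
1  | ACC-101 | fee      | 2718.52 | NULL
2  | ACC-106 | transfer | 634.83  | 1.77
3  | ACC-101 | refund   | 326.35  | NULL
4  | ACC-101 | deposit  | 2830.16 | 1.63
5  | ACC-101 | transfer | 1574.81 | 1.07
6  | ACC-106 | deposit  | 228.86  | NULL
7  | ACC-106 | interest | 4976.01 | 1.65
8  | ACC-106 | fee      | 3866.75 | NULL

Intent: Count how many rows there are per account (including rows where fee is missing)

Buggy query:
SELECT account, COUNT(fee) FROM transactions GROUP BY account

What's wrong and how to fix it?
Bug: COUNT(column) counts non-NULL values only; rows with NULL fee aren't counted

Fix: Use COUNT(*) to count all rows regardless of NULL

Corrected query:
SELECT account, COUNT(*) FROM transactions GROUP BY account

Result:
account | COUNT(*)
--------+---------
ACC-101 | 4       
ACC-106 | 4       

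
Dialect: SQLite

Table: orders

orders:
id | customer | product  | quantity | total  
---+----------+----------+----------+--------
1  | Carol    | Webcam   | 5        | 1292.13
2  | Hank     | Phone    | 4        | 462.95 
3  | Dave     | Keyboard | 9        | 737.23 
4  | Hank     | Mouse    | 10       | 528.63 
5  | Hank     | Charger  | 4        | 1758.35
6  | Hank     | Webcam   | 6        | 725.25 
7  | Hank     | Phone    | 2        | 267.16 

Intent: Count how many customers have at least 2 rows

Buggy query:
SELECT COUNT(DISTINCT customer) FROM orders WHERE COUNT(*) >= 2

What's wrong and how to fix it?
Bug: WHERE filters individual rows, not groups, so a group-level COUNT is invalid there

Fix: Group first with HAVING COUNT(*) >= 2, then COUNT the resulting groups

Corrected query:
SELECT COUNT(*) FROM (SELECT customer FROM orders GROUP BY customer HAVING COUNT(*) >= 2)

Result:
COUNT(*)
--------
1       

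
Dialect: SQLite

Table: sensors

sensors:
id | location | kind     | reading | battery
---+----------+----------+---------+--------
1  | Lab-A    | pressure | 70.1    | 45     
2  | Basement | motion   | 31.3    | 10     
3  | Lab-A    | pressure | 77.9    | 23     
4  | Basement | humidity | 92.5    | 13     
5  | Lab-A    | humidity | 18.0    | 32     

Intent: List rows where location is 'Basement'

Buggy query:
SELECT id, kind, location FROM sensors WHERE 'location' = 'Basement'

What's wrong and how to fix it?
Bug: 'location' in single quotes is a string literal, not the column; the comparison is literal-vs-literal and never true

Fix: Remove the quotes around the column name (or use double quotes for an identifier)

Corrected query:
SELECT id, kind, location FROM sensors WHERE location = 'Basement'

Result:
id | kind     | location
---+----------+---------
2  | motion   | Basement
4  | humidity | Basement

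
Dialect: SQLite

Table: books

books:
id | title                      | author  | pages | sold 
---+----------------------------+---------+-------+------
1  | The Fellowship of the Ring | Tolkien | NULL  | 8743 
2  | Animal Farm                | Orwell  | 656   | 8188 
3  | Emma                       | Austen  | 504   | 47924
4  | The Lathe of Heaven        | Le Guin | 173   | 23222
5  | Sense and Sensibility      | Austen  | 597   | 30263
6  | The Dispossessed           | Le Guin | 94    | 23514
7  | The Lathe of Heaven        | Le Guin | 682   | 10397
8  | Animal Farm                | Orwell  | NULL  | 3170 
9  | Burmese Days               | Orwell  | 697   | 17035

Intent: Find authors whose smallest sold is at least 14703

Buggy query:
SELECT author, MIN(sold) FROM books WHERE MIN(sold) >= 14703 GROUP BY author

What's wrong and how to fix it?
Bug: Aggregates like MIN are computed per group after WHERE runs

Fix: Replace WHERE with HAVING after the GROUP BY

Corrected query:
SELECT author, MIN(sold) FROM books GROUP BY author HAVING MIN(sold) >= 14703

Result:
author | MIN(sold)
-------+----------
Austen | 30263    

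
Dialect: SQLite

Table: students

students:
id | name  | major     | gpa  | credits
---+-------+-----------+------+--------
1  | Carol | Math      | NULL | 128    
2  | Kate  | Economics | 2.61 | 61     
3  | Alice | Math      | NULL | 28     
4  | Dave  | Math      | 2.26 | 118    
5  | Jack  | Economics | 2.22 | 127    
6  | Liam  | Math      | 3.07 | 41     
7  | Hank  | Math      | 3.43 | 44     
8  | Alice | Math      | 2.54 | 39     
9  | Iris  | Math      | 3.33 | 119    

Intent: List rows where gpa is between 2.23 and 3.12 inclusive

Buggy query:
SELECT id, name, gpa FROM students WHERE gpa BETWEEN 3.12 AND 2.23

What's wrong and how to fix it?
Bug: The bounds are reversed; BETWEEN a AND b requires a <= b to match anything

Fix: Swap the bounds so the smaller value comes first

Corrected query:
SELECT id, name, gpa FROM students WHERE gpa BETWEEN 2.23 AND 3.12

Result:
id | name  | gpa 
---+-------+-----
2  | Kate  | 2.61
4  | Dave  | 2.26
6  | Liam  | 3.07
8  | Alice | 2.54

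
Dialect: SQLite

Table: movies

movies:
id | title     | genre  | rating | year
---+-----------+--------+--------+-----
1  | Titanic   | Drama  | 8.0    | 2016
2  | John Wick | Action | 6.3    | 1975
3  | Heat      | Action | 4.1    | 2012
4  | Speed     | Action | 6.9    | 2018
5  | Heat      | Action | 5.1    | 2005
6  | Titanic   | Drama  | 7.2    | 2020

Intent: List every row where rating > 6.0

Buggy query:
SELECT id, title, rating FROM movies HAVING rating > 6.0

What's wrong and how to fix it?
Bug: This is a non-aggregate query (no GROUP BY, no aggregates), so in SQLite the HAVING clause is invalid here; a row-level condition belongs in WHERE

Fix: Use WHERE for row-level filtering

Corrected query:
SELECT id, title, rating FROM movies WHERE rating > 6.0

Result:
id | title     | rating
---+-----------+-------
1  | Titanic   | 8     
2  | John Wick | 6.3   
4  | Speed     | 6.9   
6  | Titanic   | 7.2   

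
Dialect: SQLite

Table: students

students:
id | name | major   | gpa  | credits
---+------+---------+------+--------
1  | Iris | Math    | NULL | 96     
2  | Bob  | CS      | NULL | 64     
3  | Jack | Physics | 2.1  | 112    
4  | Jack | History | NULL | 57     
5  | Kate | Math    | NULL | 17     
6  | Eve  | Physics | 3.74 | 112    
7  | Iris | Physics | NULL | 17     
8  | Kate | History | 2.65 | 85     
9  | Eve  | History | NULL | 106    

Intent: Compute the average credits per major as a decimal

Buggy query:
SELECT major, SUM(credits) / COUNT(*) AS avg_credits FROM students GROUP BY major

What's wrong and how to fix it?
Bug: Both operands are integers, so '/' performs integer division and truncates

Fix: Cast one side to REAL so the division keeps the fractional part

Corrected query:
SELECT major, SUM(credits) * 1.0 / COUNT(*) AS avg_credits FROM students GROUP BY major

Result:
major   | avg_credits
--------+------------
CS      | 64         
History | 82.666667  
Math    | 56.5       
Physics | 80.333333  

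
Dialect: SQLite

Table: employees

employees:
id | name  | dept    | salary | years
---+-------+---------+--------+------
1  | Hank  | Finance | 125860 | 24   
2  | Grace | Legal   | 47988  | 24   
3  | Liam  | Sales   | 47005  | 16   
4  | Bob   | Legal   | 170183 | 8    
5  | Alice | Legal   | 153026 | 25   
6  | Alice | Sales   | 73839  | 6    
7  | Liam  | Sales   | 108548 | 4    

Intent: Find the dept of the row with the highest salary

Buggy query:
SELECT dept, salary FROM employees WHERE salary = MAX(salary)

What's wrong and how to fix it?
Bug: MAX(salary) is an aggregate and cannot be used directly in WHERE

Fix: Use a subquery: WHERE salary = (SELECT MAX(salary) FROM employees)

Corrected query:
SELECT dept, salary FROM employees WHERE salary = (SELECT MAX(salary) FROM employees)

Result:
dept  | salary
------+-------
Legal | 170183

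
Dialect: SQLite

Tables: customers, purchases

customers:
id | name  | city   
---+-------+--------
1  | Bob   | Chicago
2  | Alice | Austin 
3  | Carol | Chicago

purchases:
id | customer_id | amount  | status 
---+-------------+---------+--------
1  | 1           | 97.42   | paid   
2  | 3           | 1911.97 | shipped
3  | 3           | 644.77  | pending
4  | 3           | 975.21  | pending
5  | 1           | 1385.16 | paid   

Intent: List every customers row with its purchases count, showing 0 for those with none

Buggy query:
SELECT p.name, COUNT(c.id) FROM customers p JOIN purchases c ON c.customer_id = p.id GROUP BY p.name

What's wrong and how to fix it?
Bug: An inner join excludes parents with zero children

Fix: Use LEFT JOIN so parents without children still appear (COUNT(c.id) gives 0)

Corrected query:
SELECT p.name, COUNT(c.id) FROM customers p LEFT JOIN purchases c ON c.customer_id = p.id GROUP BY p.name

Result:
name  | COUNT(c.id)
------+------------
Alice | 0          
Bob   | 2          
Carol | 3          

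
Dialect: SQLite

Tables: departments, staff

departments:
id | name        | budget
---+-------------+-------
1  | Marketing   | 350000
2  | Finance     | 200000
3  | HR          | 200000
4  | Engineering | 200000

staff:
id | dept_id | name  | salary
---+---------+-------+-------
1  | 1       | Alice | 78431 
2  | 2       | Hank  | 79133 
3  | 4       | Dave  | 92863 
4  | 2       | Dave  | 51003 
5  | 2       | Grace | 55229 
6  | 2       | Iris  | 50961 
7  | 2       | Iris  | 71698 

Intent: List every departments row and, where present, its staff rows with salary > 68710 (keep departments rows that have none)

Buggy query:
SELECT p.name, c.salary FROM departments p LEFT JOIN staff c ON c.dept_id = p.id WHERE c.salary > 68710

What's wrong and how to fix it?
Bug: A WHERE condition on the right-hand table after LEFT JOIN drops unmatched parents

Fix: Put 'c.salary > 68710' in the JOIN's ON clause instead of WHERE

Corrected query:
SELECT p.name, c.salary FROM departments p LEFT JOIN staff c ON c.dept_id = p.id AND c.salary > 68710

Result:
name        | salary
------------+-------
Marketing   | 78431 
Finance     | 71698 
Finance     | 79133 
HR          | NULL  
Engineering | 92863 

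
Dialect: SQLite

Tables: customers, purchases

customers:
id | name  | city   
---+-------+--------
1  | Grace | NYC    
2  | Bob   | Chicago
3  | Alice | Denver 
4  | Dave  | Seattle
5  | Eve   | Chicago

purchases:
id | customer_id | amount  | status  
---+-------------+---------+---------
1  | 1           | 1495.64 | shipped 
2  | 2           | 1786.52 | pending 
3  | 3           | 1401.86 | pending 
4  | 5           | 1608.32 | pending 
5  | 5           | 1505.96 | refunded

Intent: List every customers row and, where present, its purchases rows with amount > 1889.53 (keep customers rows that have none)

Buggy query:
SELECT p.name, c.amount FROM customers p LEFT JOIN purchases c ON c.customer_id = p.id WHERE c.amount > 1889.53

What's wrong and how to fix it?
Bug: Filtering c.amount in WHERE discards the NULL rows produced by LEFT JOIN, turning it into an inner join

Fix: Move the right-table condition into the ON clause so unmatched parents are kept

Corrected query:
SELECT p.name, c.amount FROM customers p LEFT JOIN purchases c ON c.customer_id = p.id AND c.amount > 1889.53

Result:
name  | amount
------+-------
Grace | NULL  
Bob   | NULL  
Alice | NULL  
Dave  | NULL  
Eve   | NULL  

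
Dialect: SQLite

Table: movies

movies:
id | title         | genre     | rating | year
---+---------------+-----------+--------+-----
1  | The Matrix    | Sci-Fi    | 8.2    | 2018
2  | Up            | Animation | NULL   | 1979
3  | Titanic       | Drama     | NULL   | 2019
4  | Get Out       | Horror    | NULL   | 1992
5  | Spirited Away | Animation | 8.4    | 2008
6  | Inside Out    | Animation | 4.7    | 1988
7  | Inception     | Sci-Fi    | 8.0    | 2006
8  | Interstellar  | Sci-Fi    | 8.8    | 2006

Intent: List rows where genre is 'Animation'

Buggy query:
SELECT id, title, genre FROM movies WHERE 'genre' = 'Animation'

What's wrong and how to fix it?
Bug: Single quotes denote string literals in SQL; the column name is being compared as a constant string

Fix: Remove the quotes around the column name (or use double quotes for an identifier)

Corrected query:
SELECT id, title, genre FROM movies WHERE genre = 'Animation'

Result:
id | title         | genre    
---+---------------+----------
2  | Up            | Animation
5  | Spirited Away | Animation
6  | Inside Out    | Animation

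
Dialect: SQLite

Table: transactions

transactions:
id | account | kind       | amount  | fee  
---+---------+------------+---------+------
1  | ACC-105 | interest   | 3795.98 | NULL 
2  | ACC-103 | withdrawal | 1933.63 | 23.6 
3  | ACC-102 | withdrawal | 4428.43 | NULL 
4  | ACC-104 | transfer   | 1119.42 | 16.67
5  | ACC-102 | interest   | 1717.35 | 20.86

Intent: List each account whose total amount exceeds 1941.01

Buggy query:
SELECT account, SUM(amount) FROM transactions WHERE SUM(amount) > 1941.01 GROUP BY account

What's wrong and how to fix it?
Bug: SUM(amount) is an aggregate, but WHERE filters rows before aggregation

Fix: Move the aggregate condition to a HAVING clause

Corrected query:
SELECT account, SUM(amount) FROM transactions GROUP BY account HAVING SUM(amount) > 1941.01

Result:
account | SUM(amount)
--------+------------
ACC-102 | 6145.78    
ACC-105 | 3795.98    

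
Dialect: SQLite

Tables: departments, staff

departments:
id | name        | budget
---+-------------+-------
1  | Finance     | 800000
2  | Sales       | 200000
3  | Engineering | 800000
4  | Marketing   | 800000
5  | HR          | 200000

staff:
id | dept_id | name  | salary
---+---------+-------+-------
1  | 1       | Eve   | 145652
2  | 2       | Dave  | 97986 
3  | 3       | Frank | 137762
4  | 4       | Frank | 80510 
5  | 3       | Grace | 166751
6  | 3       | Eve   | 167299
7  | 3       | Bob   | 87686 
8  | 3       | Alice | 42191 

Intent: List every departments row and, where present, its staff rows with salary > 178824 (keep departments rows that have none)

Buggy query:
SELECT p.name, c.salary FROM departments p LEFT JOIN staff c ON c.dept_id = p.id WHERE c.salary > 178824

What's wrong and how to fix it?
Bug: Filtering c.salary in WHERE discards the NULL rows produced by LEFT JOIN, turning it into an inner join

Fix: Move the right-table condition into the ON clause so unmatched parents are kept

Corrected query:
SELECT p.name, c.salary FROM departments p LEFT JOIN staff c ON c.dept_id = p.id AND c.salary > 178824

Result:
name        | salary
------------+-------
Finance     | NULL  
Sales       | NULL  
Engineering | NULL  
Marketing   | NULL  
HR          | NULL  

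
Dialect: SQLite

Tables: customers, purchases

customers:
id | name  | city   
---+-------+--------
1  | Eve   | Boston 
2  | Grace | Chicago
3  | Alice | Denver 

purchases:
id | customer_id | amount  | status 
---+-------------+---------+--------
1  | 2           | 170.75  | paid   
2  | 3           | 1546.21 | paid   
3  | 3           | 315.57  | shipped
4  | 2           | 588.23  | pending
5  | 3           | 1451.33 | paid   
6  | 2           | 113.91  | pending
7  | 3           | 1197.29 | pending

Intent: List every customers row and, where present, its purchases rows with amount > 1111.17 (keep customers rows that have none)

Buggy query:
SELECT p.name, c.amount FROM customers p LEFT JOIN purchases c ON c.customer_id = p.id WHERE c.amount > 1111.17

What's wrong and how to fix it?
Bug: Filtering c.amount in WHERE discards the NULL rows produced by LEFT JOIN, turning it into an inner join

Fix: Move the right-table condition into the ON clause so unmatched parents are kept

Corrected query:
SELECT p.name, c.amount FROM customers p LEFT JOIN purchases c ON c.customer_id = p.id AND c.amount > 1111.17

Result:
name  | amount 
------+--------
Eve   | NULL   
Grace | NULL   
Alice | 1197.29
Alice | 1451.33
Alice | 1546.21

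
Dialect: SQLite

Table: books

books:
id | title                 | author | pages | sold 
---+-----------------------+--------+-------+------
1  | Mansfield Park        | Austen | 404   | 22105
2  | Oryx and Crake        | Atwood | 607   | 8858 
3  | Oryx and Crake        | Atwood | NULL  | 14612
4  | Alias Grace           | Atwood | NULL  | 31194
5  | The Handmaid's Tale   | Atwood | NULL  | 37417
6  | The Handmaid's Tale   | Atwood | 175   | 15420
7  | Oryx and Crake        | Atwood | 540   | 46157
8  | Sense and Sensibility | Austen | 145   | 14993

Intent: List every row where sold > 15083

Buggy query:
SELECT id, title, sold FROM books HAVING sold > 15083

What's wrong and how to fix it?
Bug: HAVING filters the output of aggregation, but this query has no GROUP BY and no aggregate functions, so SQLite rejects it (HAVING clause on a non-aggregate query); the condition here is per row

Fix: Replace HAVING with WHERE since the condition applies to individual rows

Corrected query:
SELECT id, title, sold FROM books WHERE sold > 15083

Result:
id | title               | sold 
---+---------------------+------
1  | Mansfield Park      | 22105
4  | Alias Grace         | 31194
5  | The Handmaid's Tale | 37417
6  | The Handmaid's Tale | 15420
7  | Oryx and Crake      | 46157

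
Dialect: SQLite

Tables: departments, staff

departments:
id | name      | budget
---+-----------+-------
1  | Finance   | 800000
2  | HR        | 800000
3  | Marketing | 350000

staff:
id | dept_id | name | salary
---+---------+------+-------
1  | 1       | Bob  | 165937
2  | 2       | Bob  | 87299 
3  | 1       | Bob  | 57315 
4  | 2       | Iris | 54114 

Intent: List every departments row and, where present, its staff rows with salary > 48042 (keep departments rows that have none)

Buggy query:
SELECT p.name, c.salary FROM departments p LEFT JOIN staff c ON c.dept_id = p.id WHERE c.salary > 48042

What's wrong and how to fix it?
Bug: A WHERE condition on the right-hand table after LEFT JOIN drops unmatched parents

Fix: Put 'c.salary > 48042' in the JOIN's ON clause instead of WHERE

Corrected query:
SELECT p.name, c.salary FROM departments p LEFT JOIN staff c ON c.dept_id = p.id AND c.salary > 48042

Result:
name      | salary
----------+-------
Finance   | 57315 
Finance   | 165937
HR        | 54114 
HR        | 87299 
Marketing | NULL  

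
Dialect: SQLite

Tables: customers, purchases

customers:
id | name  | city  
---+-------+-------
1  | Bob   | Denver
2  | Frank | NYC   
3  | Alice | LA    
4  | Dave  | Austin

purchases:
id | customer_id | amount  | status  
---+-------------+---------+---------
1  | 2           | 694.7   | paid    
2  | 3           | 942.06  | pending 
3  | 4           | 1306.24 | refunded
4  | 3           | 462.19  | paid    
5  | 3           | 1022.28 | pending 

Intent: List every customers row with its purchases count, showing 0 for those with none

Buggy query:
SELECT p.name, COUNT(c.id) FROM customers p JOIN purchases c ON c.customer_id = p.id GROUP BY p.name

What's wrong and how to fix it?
Bug: INNER JOIN drops customers rows that have no matching purchases rows

Fix: Switch to LEFT JOIN to retain unmatched parent rows

Corrected query:
SELECT p.name, COUNT(c.id) FROM customers p LEFT JOIN purchases c ON c.customer_id = p.id GROUP BY p.name

Result:
name  | COUNT(c.id)
------+------------
Alice | 3          
Bob   | 0          
Dave  | 1          
Frank | 1          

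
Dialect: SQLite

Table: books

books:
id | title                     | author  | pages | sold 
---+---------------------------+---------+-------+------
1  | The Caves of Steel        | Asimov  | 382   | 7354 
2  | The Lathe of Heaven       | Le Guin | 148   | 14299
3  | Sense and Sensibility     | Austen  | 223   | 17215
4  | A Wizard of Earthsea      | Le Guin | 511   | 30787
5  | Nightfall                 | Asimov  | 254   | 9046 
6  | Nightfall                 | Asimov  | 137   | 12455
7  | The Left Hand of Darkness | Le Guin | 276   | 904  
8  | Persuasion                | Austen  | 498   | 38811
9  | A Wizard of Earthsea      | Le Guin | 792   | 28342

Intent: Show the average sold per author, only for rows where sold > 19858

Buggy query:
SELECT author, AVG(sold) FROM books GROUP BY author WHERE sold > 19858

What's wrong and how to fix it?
Bug: WHERE cannot follow GROUP BY

Fix: Place WHERE between FROM and GROUP BY

Corrected query:
SELECT author, AVG(sold) FROM books WHERE sold > 19858 GROUP BY author

Result:
author  | AVG(sold)
--------+----------
Austen  | 38811    
Le Guin | 29564.5  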